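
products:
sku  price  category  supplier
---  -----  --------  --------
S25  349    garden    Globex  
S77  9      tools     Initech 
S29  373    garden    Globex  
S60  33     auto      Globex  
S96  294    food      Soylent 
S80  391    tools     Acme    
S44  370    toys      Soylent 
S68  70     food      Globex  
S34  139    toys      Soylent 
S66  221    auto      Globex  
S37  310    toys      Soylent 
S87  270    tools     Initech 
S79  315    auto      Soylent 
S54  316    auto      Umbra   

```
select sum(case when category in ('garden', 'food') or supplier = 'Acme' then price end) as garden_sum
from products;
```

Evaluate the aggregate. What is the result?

sku=S25: ✓ → 349
sku=S77: ✗
sku=S29: ✓ → 373
sku=S60: ✗
sku=S96: ✓ → 294
sku=S80: ✓ → 391
sku=S44: ✗
sku=S68: ✓ → 70
sku=S34: ✗
sku=S66: ✗
sku=S37: ✗
sku=S87: ✗
sku=S79: ✗
sku=S54: ✗
garden_sum = 349 + 373 + 294 + 391 + 70 = 1477

1477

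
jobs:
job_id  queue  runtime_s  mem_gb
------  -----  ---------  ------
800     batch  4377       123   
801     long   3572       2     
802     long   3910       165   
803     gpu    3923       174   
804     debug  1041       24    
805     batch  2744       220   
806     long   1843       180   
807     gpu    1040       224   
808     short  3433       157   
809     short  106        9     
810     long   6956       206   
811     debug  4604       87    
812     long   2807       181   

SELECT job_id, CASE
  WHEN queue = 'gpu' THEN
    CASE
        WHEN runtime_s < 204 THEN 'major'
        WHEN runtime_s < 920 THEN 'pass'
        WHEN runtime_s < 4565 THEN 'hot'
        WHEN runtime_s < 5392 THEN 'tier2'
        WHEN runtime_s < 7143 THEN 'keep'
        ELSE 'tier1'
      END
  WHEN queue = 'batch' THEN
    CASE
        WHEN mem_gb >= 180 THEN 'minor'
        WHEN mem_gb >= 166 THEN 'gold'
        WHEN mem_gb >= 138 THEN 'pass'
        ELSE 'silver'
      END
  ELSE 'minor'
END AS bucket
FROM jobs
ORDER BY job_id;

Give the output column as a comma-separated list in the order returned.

silver, minor, minor, hot, minor, minor, minor, hot, minor, minor, minor, minor, minor

job_id=800: queue='batch' → inner[ELSE] → silver
job_id=801: queue='long' → outer ELSE → minor
job_id=802: queue='long' → outer ELSE → minor
job_id=803: queue='gpu' → inner[runtime_s < 4565] → hot
job_id=804: queue='debug' → outer ELSE → minor
job_id=805: queue='batch' → inner[mem_gb >= 180] → minor
job_id=806: queue='long' → outer ELSE → minor
job_id=807: queue='gpu' → inner[runtime_s < 4565] → hot
job_id=808: queue='short' → outer ELSE → minor
job_id=809: queue='short' → outer ELSE → minor
job_id=810: queue='long' → outer ELSE → minor
job_id=811: queue='debug' → outer ELSE → minor
job_id=812: queue='long' → outer ELSE → minor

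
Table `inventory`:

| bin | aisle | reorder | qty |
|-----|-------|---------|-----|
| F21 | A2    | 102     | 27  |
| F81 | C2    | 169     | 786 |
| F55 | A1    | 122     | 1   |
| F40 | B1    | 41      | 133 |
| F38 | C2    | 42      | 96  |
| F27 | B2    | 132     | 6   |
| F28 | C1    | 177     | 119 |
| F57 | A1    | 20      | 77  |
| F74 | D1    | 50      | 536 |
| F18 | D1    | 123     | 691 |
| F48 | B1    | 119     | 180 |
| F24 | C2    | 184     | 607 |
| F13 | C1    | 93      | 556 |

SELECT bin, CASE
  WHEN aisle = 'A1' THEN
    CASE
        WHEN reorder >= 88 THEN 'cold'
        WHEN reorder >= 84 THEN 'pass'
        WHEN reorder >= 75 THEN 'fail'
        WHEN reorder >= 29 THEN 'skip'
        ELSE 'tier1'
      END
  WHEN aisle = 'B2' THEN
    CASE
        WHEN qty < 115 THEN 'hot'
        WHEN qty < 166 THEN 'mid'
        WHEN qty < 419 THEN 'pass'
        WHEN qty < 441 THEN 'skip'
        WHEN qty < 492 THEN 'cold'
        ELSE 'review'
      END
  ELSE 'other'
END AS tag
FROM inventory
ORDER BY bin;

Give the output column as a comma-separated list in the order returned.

bin=F13: aisle='C1' → outer ELSE → other
bin=F18: aisle='D1' → outer ELSE → other
bin=F21: aisle='A2' → outer ELSE → other
bin=F24: aisle='C2' → outer ELSE → other
bin=F27: aisle='B2' → inner[qty < 115] → hot
bin=F28: aisle='C1' → outer ELSE → other
bin=F38: aisle='C2' → outer ELSE → other
bin=F40: aisle='B1' → outer ELSE → other
bin=F48: aisle='B1' → outer ELSE → other
bin=F55: aisle='A1' → inner[reorder >= 88] → cold
bin=F57: aisle='A1' → inner[ELSE] → tier1
bin=F74: aisle='D1' → outer ELSE → other
bin=F81: aisle='C2' → outer ELSE → other

other, other, other, other, hot, other, other, other, other, cold, tier1, other, other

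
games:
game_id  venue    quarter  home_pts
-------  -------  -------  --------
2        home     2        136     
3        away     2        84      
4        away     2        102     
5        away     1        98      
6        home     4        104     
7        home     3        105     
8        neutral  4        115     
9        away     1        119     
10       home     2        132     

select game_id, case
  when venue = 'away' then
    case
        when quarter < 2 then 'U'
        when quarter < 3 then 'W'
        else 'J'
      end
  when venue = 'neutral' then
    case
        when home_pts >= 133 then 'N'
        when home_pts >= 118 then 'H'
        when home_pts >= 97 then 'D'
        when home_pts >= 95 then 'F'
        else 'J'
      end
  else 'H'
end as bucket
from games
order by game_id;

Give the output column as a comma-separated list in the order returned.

game_id=2: venue='home' → outer ELSE → H
game_id=3: venue='away' → inner[quarter < 3] → W
game_id=4: venue='away' → inner[quarter < 3] → W
game_id=5: venue='away' → inner[quarter < 2] → U
game_id=6: venue='home' → outer ELSE → H
game_id=7: venue='home' → outer ELSE → H
game_id=8: venue='neutral' → inner[home_pts >= 97] → D
game_id=9: venue='away' → inner[quarter < 2] → U
game_id=10: venue='home' → outer ELSE → H

H, W, W, U, H, H, D, U, H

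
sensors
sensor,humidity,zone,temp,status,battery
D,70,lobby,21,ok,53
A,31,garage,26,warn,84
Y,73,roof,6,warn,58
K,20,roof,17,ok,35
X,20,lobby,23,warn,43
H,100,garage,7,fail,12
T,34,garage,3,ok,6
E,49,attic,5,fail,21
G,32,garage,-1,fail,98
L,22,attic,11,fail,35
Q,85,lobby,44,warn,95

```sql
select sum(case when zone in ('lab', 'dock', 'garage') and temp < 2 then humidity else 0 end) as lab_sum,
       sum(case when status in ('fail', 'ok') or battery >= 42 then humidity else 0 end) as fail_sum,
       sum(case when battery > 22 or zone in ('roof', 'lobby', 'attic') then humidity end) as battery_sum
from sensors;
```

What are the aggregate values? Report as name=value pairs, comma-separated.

[lab_sum: zone in ('lab', 'dock', 'garage') and temp < 2]
sensor=D: ✗
sensor=A: ✗
sensor=Y: ✗
sensor=K: ✗
sensor=X: ✗
sensor=H: ✗
sensor=T: ✗
sensor=E: ✗
sensor=G: ✓ → 32
sensor=L: ✗
sensor=Q: ✗
lab_sum = 32
—
[fail_sum: status in ('fail', 'ok') or battery >= 42]
sensor=D: ✓ → 70
sensor=A: ✓ → 31
sensor=Y: ✓ → 73
sensor=K: ✓ → 20
sensor=X: ✓ → 20
sensor=H: ✓ → 100
sensor=T: ✓ → 34
sensor=E: ✓ → 49
sensor=G: ✓ → 32
sensor=L: ✓ → 22
sensor=Q: ✓ → 85
fail_sum = 70 + 31 + 73 + 20 + 20 + 100 + 34 + 49 + 32 + 22 + 85 = 536
—
[battery_sum: battery > 22 or zone in ('roof', 'lobby', 'attic')]
sensor=D: ✓ → 70
sensor=A: ✓ → 31
sensor=Y: ✓ → 73
sensor=K: ✓ → 20
sensor=X: ✓ → 20
sensor=H: ✗
sensor=T: ✗
sensor=E: ✓ → 49
sensor=G: ✓ → 32
sensor=L: ✓ → 22
sensor=Q: ✓ → 85
battery_sum = 70 + 31 + 73 + 20 + 20 + 49 + 32 + 22 + 85 = 402

lab_sum=32, fail_sum=536, battery_sum=402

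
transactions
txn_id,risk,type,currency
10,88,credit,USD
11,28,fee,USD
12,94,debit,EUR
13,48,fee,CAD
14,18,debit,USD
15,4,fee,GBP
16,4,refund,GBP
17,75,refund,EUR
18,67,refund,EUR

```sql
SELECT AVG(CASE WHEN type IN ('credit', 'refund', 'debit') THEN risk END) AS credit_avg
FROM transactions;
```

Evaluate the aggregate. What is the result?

57.6666666667

txn_id=10: ✓ → 88
txn_id=11: ✗
txn_id=12: ✓ → 94
txn_id=13: ✗
txn_id=14: ✓ → 18
txn_id=15: ✗
txn_id=16: ✓ → 4
txn_id=17: ✓ → 75
txn_id=18: ✓ → 67
credit_avg = (88 + 94 + 18 + 4 + 75 + 67) / 6 = 57.6666666667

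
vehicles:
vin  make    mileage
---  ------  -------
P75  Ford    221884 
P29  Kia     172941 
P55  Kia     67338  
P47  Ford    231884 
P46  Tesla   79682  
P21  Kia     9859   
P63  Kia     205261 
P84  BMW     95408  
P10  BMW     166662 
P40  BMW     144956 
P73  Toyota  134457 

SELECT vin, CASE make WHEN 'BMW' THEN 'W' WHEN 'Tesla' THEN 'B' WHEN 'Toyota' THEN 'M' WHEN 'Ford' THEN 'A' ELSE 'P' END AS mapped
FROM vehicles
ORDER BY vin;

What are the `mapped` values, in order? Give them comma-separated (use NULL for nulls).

vin=P10: make='BMW' → W
vin=P21: ELSE → P
vin=P29: ELSE → P
vin=P40: make='BMW' → W
vin=P46: make='Tesla' → B
vin=P47: make='Ford' → A
vin=P55: ELSE → P
vin=P63: ELSE → P
vin=P73: make='Toyota' → M
vin=P75: make='Ford' → A
vin=P84: make='BMW' → W

W, P, P, W, B, A, P, P, M, A, W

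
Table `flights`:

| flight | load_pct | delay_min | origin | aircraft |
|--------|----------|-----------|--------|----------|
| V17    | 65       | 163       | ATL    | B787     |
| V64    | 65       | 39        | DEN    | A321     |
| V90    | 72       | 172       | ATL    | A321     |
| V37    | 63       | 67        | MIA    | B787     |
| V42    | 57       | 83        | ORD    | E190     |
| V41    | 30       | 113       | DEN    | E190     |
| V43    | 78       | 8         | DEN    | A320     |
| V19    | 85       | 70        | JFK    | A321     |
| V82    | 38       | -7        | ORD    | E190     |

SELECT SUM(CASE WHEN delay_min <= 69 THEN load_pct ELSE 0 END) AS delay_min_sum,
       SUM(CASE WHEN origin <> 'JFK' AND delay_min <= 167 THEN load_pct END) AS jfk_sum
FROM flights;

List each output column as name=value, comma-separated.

[delay_min_sum: delay_min <= 69]
flight=V17: ✗
flight=V64: ✓ → 65
flight=V90: ✗
flight=V37: ✓ → 63
flight=V42: ✗
flight=V41: ✗
flight=V43: ✓ → 78
flight=V19: ✗
flight=V82: ✓ → 38
delay_min_sum = 65 + 63 + 78 + 38 = 244
—
[jfk_sum: origin <> 'JFK' AND delay_min <= 167]
flight=V17: ✓ → 65
flight=V64: ✓ → 65
flight=V90: ✗
flight=V37: ✓ → 63
flight=V42: ✓ → 57
flight=V41: ✓ → 30
flight=V43: ✓ → 78
flight=V19: ✗
flight=V82: ✓ → 38
jfk_sum = 65 + 65 + 63 + 57 + 30 + 78 + 38 = 396

delay_min_sum=244, jfk_sum=396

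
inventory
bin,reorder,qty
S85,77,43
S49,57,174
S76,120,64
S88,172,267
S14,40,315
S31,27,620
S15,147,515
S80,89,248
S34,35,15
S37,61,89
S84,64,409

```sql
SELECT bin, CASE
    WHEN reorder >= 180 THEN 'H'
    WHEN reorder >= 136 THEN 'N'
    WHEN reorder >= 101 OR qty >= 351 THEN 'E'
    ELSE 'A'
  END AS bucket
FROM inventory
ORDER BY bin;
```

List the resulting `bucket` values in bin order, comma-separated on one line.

A, N, E, A, A, A, E, A, E, A, N

bin=S14: ELSE → A
bin=S15: reorder >= 136 → N
bin=S31: reorder >= 101 OR qty >= 351 → E
bin=S34: ELSE → A
bin=S37: ELSE → A
bin=S49: ELSE → A
bin=S76: reorder >= 101 OR qty >= 351 → E
bin=S80: ELSE → A
bin=S84: reorder >= 101 OR qty >= 351 → E
bin=S85: ELSE → A
bin=S88: reorder >= 136 → N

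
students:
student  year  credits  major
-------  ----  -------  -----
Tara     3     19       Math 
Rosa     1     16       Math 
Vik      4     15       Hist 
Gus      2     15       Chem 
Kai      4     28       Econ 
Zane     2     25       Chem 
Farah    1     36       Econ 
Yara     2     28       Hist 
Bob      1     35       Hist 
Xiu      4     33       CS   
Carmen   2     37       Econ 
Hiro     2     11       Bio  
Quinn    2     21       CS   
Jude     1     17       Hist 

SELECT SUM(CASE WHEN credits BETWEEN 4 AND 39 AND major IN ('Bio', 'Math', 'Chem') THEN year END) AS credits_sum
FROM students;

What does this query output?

student=Tara: ✓ → 3
student=Rosa: ✓ → 1
student=Vik: ✗
student=Gus: ✓ → 2
student=Kai: ✗
student=Zane: ✓ → 2
student=Farah: ✗
student=Yara: ✗
student=Bob: ✗
student=Xiu: ✗
student=Carmen: ✗
student=Hiro: ✓ → 2
student=Quinn: ✗
student=Jude: ✗
credits_sum = 3 + 1 + 2 + 2 + 2 = 10

10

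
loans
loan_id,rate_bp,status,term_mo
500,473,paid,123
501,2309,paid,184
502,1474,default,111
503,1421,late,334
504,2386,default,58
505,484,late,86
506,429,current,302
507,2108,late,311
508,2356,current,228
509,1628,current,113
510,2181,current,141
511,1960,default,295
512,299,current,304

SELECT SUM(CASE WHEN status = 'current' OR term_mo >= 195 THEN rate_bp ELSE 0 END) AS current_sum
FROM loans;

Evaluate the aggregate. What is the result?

12382

loan_id=500: ✗
loan_id=501: ✗
loan_id=502: ✗
loan_id=503: ✓ → 1421
loan_id=504: ✗
loan_id=505: ✗
loan_id=506: ✓ → 429
loan_id=507: ✓ → 2108
loan_id=508: ✓ → 2356
loan_id=509: ✓ → 1628
loan_id=510: ✓ → 2181
loan_id=511: ✓ → 1960
loan_id=512: ✓ → 299
current_sum = 1421 + 429 + 2108 + 2356 + 1628 + 2181 + 1960 + 299 = 12382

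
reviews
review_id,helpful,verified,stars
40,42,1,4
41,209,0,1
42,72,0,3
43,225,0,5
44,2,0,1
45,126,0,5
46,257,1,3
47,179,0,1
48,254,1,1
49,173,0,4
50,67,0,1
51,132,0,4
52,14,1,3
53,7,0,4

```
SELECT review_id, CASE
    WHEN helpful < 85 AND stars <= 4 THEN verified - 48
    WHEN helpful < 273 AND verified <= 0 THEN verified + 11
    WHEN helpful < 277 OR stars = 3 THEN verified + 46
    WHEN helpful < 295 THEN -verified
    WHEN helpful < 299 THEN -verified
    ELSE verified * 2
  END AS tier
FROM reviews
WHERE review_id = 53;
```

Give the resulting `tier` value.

review_id = 53: helpful=7, verified=0, stars=4.
helpful < 85 AND stars <= 4 → true → -48

-48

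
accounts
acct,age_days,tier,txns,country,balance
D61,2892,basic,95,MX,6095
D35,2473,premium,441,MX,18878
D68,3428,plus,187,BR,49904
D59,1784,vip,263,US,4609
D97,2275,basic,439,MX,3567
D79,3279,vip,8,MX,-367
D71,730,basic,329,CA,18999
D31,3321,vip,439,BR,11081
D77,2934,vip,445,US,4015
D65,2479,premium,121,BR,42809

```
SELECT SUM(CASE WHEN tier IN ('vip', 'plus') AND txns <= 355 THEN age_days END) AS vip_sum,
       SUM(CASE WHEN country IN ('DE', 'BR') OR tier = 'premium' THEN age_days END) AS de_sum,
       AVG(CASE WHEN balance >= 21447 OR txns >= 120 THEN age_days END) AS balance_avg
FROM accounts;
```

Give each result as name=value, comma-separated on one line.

vip_sum=8491, de_sum=11701, balance_avg=2428

[vip_sum: tier IN ('vip', 'plus') AND txns <= 355]
acct=D61: ✗
acct=D35: ✗
acct=D68: ✓ → 3428
acct=D59: ✓ → 1784
acct=D97: ✗
acct=D79: ✓ → 3279
acct=D71: ✗
acct=D31: ✗
acct=D77: ✗
acct=D65: ✗
vip_sum = 3428 + 1784 + 3279 = 8491
—
[de_sum: country IN ('DE', 'BR') OR tier = 'premium']
acct=D61: ✗
acct=D35: ✓ → 2473
acct=D68: ✓ → 3428
acct=D59: ✗
acct=D97: ✗
acct=D79: ✗
acct=D71: ✗
acct=D31: ✓ → 3321
acct=D77: ✗
acct=D65: ✓ → 2479
de_sum = 2473 + 3428 + 3321 + 2479 = 11701
—
[balance_avg: balance >= 21447 OR txns >= 120]
acct=D61: ✗
acct=D35: ✓ → 2473
acct=D68: ✓ → 3428
acct=D59: ✓ → 1784
acct=D97: ✓ → 2275
acct=D79: ✗
acct=D71: ✓ → 730
acct=D31: ✓ → 3321
acct=D77: ✓ → 2934
acct=D65: ✓ → 2479
balance_avg = (2473 + 3428 + 1784 + 2275 + 730 + 3321 + 2934 + 2479) / 8 = 2428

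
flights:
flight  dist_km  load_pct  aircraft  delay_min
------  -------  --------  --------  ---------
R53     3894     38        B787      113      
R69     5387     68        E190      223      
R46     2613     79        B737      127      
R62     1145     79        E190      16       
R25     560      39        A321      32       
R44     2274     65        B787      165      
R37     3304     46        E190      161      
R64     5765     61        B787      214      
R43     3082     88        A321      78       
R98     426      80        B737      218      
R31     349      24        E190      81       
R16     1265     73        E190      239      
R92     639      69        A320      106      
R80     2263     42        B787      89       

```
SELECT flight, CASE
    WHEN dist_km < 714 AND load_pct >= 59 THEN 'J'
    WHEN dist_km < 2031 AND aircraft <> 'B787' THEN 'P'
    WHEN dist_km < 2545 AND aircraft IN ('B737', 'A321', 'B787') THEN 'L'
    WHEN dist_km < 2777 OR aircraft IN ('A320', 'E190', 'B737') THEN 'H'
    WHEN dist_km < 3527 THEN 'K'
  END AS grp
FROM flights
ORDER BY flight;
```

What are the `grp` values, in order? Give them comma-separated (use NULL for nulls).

flight=R16: dist_km < 2031 AND aircraft <> 'B787' → P
flight=R25: dist_km < 2031 AND aircraft <> 'B787' → P
flight=R31: dist_km < 2031 AND aircraft <> 'B787' → P
flight=R37: dist_km < 2777 OR aircraft IN ('A320', 'E190', 'B737') → H
flight=R43: dist_km < 3527 → K
flight=R44: dist_km < 2545 AND aircraft IN ('B737', 'A321', 'B787') → L
flight=R46: dist_km < 2777 OR aircraft IN ('A320', 'E190', 'B737') → H
flight=R53: (no match → NULL) → NULL
flight=R62: dist_km < 2031 AND aircraft <> 'B787' → P
flight=R64: (no match → NULL) → NULL
flight=R69: dist_km < 2777 OR aircraft IN ('A320', 'E190', 'B737') → H
flight=R80: dist_km < 2545 AND aircraft IN ('B737', 'A321', 'B787') → L
flight=R92: dist_km < 714 AND load_pct >= 59 → J
flight=R98: dist_km < 714 AND load_pct >= 59 → J

P, P, P, H, K, L, H, NULL, P, NULL, H, L, J, J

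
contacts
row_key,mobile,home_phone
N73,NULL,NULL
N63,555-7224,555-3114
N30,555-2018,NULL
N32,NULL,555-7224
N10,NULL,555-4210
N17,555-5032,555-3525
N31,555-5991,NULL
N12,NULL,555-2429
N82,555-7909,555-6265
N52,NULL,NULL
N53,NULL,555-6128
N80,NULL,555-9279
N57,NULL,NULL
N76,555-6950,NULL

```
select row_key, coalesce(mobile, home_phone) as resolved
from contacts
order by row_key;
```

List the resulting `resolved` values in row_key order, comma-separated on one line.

555-4210, 555-2429, 555-5032, 555-2018, 555-5991, 555-7224, NULL, 555-6128, NULL, 555-7224, NULL, 555-6950, 555-9279, 555-7909

row_key=N10: mobile=NULL, home_phone=555-4210 → 555-4210
row_key=N12: mobile=NULL, home_phone=555-2429 → 555-2429
row_key=N17: mobile=555-5032 → 555-5032
row_key=N30: mobile=555-2018 → 555-2018
row_key=N31: mobile=555-5991 → 555-5991
row_key=N32: mobile=NULL, home_phone=555-7224 → 555-7224
row_key=N52: mobile=NULL, home_phone=NULL (all NULL) → NULL
row_key=N53: mobile=NULL, home_phone=555-6128 → 555-6128
row_key=N57: mobile=NULL, home_phone=NULL (all NULL) → NULL
row_key=N63: mobile=555-7224 → 555-7224
row_key=N73: mobile=NULL, home_phone=NULL (all NULL) → NULL
row_key=N76: mobile=555-6950 → 555-6950
row_key=N80: mobile=NULL, home_phone=555-9279 → 555-9279
row_key=N82: mobile=555-7909 → 555-7909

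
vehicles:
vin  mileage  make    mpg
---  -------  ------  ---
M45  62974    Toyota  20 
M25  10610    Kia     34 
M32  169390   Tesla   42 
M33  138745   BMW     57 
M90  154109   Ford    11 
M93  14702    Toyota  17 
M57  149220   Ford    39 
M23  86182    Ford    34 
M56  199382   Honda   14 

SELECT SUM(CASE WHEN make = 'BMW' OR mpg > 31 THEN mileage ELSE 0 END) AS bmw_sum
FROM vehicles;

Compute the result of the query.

554147

vin=M45: ✗
vin=M25: ✓ → 10610
vin=M32: ✓ → 169390
vin=M33: ✓ → 138745
vin=M90: ✗
vin=M93: ✗
vin=M57: ✓ → 149220
vin=M23: ✓ → 86182
vin=M56: ✗
bmw_sum = 10610 + 169390 + 138745 + 149220 + 86182 = 554147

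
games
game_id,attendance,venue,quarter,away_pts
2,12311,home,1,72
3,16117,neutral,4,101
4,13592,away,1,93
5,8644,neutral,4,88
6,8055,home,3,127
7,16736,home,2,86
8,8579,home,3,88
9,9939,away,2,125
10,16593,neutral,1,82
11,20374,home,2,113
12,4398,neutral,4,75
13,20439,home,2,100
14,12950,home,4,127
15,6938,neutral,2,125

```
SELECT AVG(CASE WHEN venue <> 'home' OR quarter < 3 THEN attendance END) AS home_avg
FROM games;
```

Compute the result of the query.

13280.0909090909

game_id=2: ✓ → 12311
game_id=3: ✓ → 16117
game_id=4: ✓ → 13592
game_id=5: ✓ → 8644
game_id=6: ✗
game_id=7: ✓ → 16736
game_id=8: ✗
game_id=9: ✓ → 9939
game_id=10: ✓ → 16593
game_id=11: ✓ → 20374
game_id=12: ✓ → 4398
game_id=13: ✓ → 20439
game_id=14: ✗
game_id=15: ✓ → 6938
home_avg = (12311 + 16117 + 13592 + 8644 + 16736 + 9939 + 16593 + 20374 + 4398 + 20439 + 6938) / 11 = 13280.0909090909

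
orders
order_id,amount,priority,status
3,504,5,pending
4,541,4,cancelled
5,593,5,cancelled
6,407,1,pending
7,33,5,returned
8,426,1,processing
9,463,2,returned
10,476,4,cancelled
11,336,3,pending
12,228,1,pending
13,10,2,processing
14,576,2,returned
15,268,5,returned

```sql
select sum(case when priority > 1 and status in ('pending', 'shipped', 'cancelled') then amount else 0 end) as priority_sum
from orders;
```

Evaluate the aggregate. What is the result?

2450

order_id=3: ✓ → 504
order_id=4: ✓ → 541
order_id=5: ✓ → 593
order_id=6: ✗
order_id=7: ✗
order_id=8: ✗
order_id=9: ✗
order_id=10: ✓ → 476
order_id=11: ✓ → 336
order_id=12: ✗
order_id=13: ✗
order_id=14: ✗
order_id=15: ✗
priority_sum = 504 + 541 + 593 + 476 + 336 = 2450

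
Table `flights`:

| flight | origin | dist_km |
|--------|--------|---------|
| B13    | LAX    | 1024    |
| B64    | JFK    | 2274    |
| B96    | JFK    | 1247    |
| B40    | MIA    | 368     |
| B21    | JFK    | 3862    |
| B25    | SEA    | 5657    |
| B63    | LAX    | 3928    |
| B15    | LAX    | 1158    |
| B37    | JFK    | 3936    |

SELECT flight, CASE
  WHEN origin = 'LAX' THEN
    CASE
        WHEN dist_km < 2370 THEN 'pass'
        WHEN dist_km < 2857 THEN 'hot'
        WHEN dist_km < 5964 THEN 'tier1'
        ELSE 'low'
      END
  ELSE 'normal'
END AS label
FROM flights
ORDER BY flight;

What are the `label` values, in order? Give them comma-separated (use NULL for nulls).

flight=B13: origin='LAX' → inner[dist_km < 2370] → pass
flight=B15: origin='LAX' → inner[dist_km < 2370] → pass
flight=B21: origin='JFK' → outer ELSE → normal
flight=B25: origin='SEA' → outer ELSE → normal
flight=B37: origin='JFK' → outer ELSE → normal
flight=B40: origin='MIA' → outer ELSE → normal
flight=B63: origin='LAX' → inner[dist_km < 5964] → tier1
flight=B64: origin='JFK' → outer ELSE → normal
flight=B96: origin='JFK' → outer ELSE → normal

pass, pass, normal, normal, normal, normal, tier1, normal, normal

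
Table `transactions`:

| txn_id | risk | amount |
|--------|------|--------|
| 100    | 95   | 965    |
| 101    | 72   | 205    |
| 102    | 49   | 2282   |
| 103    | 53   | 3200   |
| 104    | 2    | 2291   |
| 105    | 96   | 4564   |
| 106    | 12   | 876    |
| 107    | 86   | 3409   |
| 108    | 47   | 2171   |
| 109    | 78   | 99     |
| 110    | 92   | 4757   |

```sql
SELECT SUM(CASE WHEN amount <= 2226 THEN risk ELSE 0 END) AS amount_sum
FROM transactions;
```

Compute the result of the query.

304

txn_id=100: ✓ → 95
txn_id=101: ✓ → 72
txn_id=102: ✗
txn_id=103: ✗
txn_id=104: ✗
txn_id=105: ✗
txn_id=106: ✓ → 12
txn_id=107: ✗
txn_id=108: ✓ → 47
txn_id=109: ✓ → 78
txn_id=110: ✗
amount_sum = 95 + 72 + 12 + 47 + 78 = 304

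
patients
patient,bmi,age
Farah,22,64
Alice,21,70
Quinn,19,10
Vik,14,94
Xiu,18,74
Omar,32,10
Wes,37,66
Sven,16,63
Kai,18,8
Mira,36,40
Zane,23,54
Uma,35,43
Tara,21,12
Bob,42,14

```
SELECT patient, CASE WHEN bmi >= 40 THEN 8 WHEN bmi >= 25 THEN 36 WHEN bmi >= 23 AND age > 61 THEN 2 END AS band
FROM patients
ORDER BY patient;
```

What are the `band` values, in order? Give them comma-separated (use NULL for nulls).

NULL, 8, NULL, NULL, 36, 36, NULL, NULL, NULL, 36, NULL, 36, NULL, NULL

patient=Alice: (no match → NULL) → NULL
patient=Bob: bmi >= 40 → 8
patient=Farah: (no match → NULL) → NULL
patient=Kai: (no match → NULL) → NULL
patient=Mira: bmi >= 25 → 36
patient=Omar: bmi >= 25 → 36
patient=Quinn: (no match → NULL) → NULL
patient=Sven: (no match → NULL) → NULL
patient=Tara: (no match → NULL) → NULL
patient=Uma: bmi >= 25 → 36
patient=Vik: (no match → NULL) → NULL
patient=Wes: bmi >= 25 → 36
patient=Xiu: (no match → NULL) → NULL
patient=Zane: (no match → NULL) → NULL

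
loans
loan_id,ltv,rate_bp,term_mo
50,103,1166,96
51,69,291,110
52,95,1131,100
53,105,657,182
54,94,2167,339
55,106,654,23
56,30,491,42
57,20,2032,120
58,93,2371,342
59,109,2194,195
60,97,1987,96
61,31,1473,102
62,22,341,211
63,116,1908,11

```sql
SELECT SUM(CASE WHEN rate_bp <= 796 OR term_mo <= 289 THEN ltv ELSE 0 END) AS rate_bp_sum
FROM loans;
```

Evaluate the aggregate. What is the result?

loan_id=50: ✓ → 103
loan_id=51: ✓ → 69
loan_id=52: ✓ → 95
loan_id=53: ✓ → 105
loan_id=54: ✗
loan_id=55: ✓ → 106
loan_id=56: ✓ → 30
loan_id=57: ✓ → 20
loan_id=58: ✗
loan_id=59: ✓ → 109
loan_id=60: ✓ → 97
loan_id=61: ✓ → 31
loan_id=62: ✓ → 22
loan_id=63: ✓ → 116
rate_bp_sum = 103 + 69 + 95 + 105 + 106 + 30 + 20 + 109 + 97 + 31 + 22 + 116 = 903

903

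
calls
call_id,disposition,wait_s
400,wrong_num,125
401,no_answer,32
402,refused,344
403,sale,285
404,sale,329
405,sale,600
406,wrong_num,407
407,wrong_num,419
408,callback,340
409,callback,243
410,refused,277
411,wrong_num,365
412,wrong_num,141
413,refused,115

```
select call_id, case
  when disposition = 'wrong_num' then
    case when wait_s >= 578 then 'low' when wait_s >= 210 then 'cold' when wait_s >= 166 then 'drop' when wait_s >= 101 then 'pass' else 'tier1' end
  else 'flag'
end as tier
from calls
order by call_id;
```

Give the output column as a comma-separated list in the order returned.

call_id=400: disposition='wrong_num' → inner[wait_s >= 101] → pass
call_id=401: disposition='no_answer' → outer ELSE → flag
call_id=402: disposition='refused' → outer ELSE → flag
call_id=403: disposition='sale' → outer ELSE → flag
call_id=404: disposition='sale' → outer ELSE → flag
call_id=405: disposition='sale' → outer ELSE → flag
call_id=406: disposition='wrong_num' → inner[wait_s >= 210] → cold
call_id=407: disposition='wrong_num' → inner[wait_s >= 210] → cold
call_id=408: disposition='callback' → outer ELSE → flag
call_id=409: disposition='callback' → outer ELSE → flag
call_id=410: disposition='refused' → outer ELSE → flag
call_id=411: disposition='wrong_num' → inner[wait_s >= 210] → cold
call_id=412: disposition='wrong_num' → inner[wait_s >= 101] → pass
call_id=413: disposition='refused' → outer ELSE → flag

pass, flag, flag, flag, flag, flag, cold, cold, flag, flag, flag, cold, pass, flag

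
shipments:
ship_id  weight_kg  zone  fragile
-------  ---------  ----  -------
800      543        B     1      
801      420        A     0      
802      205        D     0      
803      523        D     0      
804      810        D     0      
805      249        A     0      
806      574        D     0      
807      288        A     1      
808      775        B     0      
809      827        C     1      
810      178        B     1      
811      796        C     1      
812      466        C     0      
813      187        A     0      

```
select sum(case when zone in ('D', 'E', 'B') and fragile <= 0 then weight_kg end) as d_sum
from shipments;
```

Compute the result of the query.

ship_id=800: ✗
ship_id=801: ✗
ship_id=802: ✓ → 205
ship_id=803: ✓ → 523
ship_id=804: ✓ → 810
ship_id=805: ✗
ship_id=806: ✓ → 574
ship_id=807: ✗
ship_id=808: ✓ → 775
ship_id=809: ✗
ship_id=810: ✗
ship_id=811: ✗
ship_id=812: ✗
ship_id=813: ✗
d_sum = 205 + 523 + 810 + 574 + 775 = 2887

2887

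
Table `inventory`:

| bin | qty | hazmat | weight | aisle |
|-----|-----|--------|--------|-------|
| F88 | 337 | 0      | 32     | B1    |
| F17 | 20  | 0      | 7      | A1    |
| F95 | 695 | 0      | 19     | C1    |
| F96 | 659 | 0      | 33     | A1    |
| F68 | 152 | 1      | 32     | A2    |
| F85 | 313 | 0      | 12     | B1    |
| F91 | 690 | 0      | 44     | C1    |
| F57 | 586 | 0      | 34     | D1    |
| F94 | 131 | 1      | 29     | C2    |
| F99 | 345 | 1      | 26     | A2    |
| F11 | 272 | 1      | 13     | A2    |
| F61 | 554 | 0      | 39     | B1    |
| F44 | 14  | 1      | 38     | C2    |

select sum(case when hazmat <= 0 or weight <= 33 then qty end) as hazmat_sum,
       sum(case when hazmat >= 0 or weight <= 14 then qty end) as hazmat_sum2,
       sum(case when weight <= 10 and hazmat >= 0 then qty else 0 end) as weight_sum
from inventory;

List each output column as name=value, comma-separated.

hazmat_sum=4754, hazmat_sum2=4768, weight_sum=20

[hazmat_sum: hazmat <= 0 or weight <= 33]
bin=F88: ✓ → 337
bin=F17: ✓ → 20
bin=F95: ✓ → 695
bin=F96: ✓ → 659
bin=F68: ✓ → 152
bin=F85: ✓ → 313
bin=F91: ✓ → 690
bin=F57: ✓ → 586
bin=F94: ✓ → 131
bin=F99: ✓ → 345
bin=F11: ✓ → 272
bin=F61: ✓ → 554
bin=F44: ✗
hazmat_sum = 337 + 20 + 695 + 659 + 152 + 313 + 690 + 586 + 131 + 345 + 272 + 554 = 4754
—
[hazmat_sum2: hazmat >= 0 or weight <= 14]
bin=F88: ✓ → 337
bin=F17: ✓ → 20
bin=F95: ✓ → 695
bin=F96: ✓ → 659
bin=F68: ✓ → 152
bin=F85: ✓ → 313
bin=F91: ✓ → 690
bin=F57: ✓ → 586
bin=F94: ✓ → 131
bin=F99: ✓ → 345
bin=F11: ✓ → 272
bin=F61: ✓ → 554
bin=F44: ✓ → 14
hazmat_sum2 = 337 + 20 + 695 + 659 + 152 + 313 + 690 + 586 + 131 + 345 + 272 + 554 + 14 = 4768
—
[weight_sum: weight <= 10 and hazmat >= 0]
bin=F88: ✗
bin=F17: ✓ → 20
bin=F95: ✗
bin=F96: ✗
bin=F68: ✗
bin=F85: ✗
bin=F91: ✗
bin=F57: ✗
bin=F94: ✗
bin=F99: ✗
bin=F11: ✗
bin=F61: ✗
bin=F44: ✗
weight_sum = 20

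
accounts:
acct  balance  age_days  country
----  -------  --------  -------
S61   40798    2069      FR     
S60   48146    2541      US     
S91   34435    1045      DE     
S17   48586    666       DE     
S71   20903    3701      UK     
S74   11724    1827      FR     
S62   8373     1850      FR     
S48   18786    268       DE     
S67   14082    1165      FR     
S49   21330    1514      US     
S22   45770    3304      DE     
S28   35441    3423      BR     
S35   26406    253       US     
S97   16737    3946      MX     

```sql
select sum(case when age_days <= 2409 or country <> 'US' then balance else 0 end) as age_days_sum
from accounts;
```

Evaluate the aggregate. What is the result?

343371

acct=S61: ✓ → 40798
acct=S60: ✗
acct=S91: ✓ → 34435
acct=S17: ✓ → 48586
acct=S71: ✓ → 20903
acct=S74: ✓ → 11724
acct=S62: ✓ → 8373
acct=S48: ✓ → 18786
acct=S67: ✓ → 14082
acct=S49: ✓ → 21330
acct=S22: ✓ → 45770
acct=S28: ✓ → 35441
acct=S35: ✓ → 26406
acct=S97: ✓ → 16737
age_days_sum = 40798 + 34435 + 48586 + 20903 + 11724 + 8373 + 18786 + 14082 + 21330 + 45770 + 35441 + 26406 + 16737 = 343371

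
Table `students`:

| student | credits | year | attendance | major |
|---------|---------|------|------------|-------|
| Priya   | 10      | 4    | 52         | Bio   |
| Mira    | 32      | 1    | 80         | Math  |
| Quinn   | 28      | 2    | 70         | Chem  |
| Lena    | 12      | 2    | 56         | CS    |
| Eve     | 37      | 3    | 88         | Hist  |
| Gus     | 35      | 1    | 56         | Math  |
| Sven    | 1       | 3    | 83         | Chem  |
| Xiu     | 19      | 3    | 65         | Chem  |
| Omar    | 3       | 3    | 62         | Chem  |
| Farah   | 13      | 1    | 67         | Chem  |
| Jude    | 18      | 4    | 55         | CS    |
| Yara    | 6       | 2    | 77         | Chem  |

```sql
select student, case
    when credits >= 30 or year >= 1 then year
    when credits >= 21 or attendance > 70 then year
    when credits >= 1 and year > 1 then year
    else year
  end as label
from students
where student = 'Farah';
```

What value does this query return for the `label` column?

1

student = Farah: credits=13, year=1, attendance=67, major=Chem.
credits >= 30 or year >= 1 → true → 1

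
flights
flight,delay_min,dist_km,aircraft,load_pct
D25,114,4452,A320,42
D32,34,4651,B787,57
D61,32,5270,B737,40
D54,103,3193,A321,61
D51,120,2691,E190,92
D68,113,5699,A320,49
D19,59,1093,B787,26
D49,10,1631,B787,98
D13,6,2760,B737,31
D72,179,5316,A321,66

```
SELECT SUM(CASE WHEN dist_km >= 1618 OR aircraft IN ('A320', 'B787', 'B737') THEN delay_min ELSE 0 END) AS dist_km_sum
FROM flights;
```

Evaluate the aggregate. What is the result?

770

flight=D25: ✓ → 114
flight=D32: ✓ → 34
flight=D61: ✓ → 32
flight=D54: ✓ → 103
flight=D51: ✓ → 120
flight=D68: ✓ → 113
flight=D19: ✓ → 59
flight=D49: ✓ → 10
flight=D13: ✓ → 6
flight=D72: ✓ → 179
dist_km_sum = 114 + 34 + 32 + 103 + 120 + 113 + 59 + 10 + 6 + 179 = 770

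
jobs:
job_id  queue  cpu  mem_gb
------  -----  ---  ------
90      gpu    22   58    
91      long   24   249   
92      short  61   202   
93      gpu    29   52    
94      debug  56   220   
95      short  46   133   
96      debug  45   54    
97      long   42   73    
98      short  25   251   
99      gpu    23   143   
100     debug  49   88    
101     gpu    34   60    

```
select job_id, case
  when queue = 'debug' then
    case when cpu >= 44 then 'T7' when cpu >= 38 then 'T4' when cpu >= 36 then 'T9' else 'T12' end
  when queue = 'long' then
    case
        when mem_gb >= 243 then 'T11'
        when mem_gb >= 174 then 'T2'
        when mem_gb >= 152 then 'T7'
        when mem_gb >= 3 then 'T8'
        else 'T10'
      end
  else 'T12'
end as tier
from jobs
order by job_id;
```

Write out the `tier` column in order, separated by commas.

job_id=90: queue='gpu' → outer ELSE → T12
job_id=91: queue='long' → inner[mem_gb >= 243] → T11
job_id=92: queue='short' → outer ELSE → T12
job_id=93: queue='gpu' → outer ELSE → T12
job_id=94: queue='debug' → inner[cpu >= 44] → T7
job_id=95: queue='short' → outer ELSE → T12
job_id=96: queue='debug' → inner[cpu >= 44] → T7
job_id=97: queue='long' → inner[mem_gb >= 3] → T8
job_id=98: queue='short' → outer ELSE → T12
job_id=99: queue='gpu' → outer ELSE → T12
job_id=100: queue='debug' → inner[cpu >= 44] → T7
job_id=101: queue='gpu' → outer ELSE → T12

T12, T11, T12, T12, T7, T12, T7, T8, T12, T12, T7, T12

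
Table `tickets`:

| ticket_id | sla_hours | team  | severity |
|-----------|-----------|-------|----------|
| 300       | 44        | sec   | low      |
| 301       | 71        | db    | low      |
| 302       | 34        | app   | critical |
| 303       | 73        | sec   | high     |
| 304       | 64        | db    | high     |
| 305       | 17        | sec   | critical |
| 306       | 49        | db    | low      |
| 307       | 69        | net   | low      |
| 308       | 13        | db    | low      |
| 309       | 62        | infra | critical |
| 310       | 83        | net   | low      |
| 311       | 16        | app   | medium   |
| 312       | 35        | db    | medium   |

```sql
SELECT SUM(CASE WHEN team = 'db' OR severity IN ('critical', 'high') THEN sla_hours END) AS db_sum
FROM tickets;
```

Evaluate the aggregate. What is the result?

ticket_id=300: ✗
ticket_id=301: ✓ → 71
ticket_id=302: ✓ → 34
ticket_id=303: ✓ → 73
ticket_id=304: ✓ → 64
ticket_id=305: ✓ → 17
ticket_id=306: ✓ → 49
ticket_id=307: ✗
ticket_id=308: ✓ → 13
ticket_id=309: ✓ → 62
ticket_id=310: ✗
ticket_id=311: ✗
ticket_id=312: ✓ → 35
db_sum = 71 + 34 + 73 + 64 + 17 + 49 + 13 + 62 + 35 = 418

418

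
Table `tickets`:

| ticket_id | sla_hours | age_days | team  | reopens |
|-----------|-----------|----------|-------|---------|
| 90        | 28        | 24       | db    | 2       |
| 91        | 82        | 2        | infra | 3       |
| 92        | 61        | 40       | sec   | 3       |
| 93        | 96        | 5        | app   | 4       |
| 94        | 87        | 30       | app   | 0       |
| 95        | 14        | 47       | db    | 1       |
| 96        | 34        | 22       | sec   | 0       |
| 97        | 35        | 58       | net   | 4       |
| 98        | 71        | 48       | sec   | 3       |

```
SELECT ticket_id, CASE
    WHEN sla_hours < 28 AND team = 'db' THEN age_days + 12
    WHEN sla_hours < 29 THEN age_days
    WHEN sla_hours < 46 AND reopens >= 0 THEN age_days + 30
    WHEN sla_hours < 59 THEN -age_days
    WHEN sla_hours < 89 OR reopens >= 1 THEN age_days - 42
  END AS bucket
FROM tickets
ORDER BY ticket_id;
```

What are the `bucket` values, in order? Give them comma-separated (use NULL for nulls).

ticket_id=90: sla_hours < 29 → 24
ticket_id=91: sla_hours < 89 OR reopens >= 1 → -40
ticket_id=92: sla_hours < 89 OR reopens >= 1 → -2
ticket_id=93: sla_hours < 89 OR reopens >= 1 → -37
ticket_id=94: sla_hours < 89 OR reopens >= 1 → -12
ticket_id=95: sla_hours < 28 AND team = 'db' → 59
ticket_id=96: sla_hours < 46 AND reopens >= 0 → 52
ticket_id=97: sla_hours < 46 AND reopens >= 0 → 88
ticket_id=98: sla_hours < 89 OR reopens >= 1 → 6

24, -40, -2, -37, -12, 59, 52, 88, 6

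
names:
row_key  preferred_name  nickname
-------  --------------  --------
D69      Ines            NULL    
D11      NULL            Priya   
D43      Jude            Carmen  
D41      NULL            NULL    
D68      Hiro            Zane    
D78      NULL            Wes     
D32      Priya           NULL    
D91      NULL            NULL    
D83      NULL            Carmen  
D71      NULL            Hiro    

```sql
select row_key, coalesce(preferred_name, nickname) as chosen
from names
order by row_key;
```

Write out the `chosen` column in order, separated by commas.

Priya, Priya, NULL, Jude, Hiro, Ines, Hiro, Wes, Carmen, NULL

row_key=D11: preferred_name=NULL, nickname=Priya → Priya
row_key=D32: preferred_name=Priya → Priya
row_key=D41: preferred_name=NULL, nickname=NULL (all NULL) → NULL
row_key=D43: preferred_name=Jude → Jude
row_key=D68: preferred_name=Hiro → Hiro
row_key=D69: preferred_name=Ines → Ines
row_key=D71: preferred_name=NULL, nickname=Hiro → Hiro
row_key=D78: preferred_name=NULL, nickname=Wes → Wes
row_key=D83: preferred_name=NULL, nickname=Carmen → Carmen
row_key=D91: preferred_name=NULL, nickname=NULL (all NULL) → NULL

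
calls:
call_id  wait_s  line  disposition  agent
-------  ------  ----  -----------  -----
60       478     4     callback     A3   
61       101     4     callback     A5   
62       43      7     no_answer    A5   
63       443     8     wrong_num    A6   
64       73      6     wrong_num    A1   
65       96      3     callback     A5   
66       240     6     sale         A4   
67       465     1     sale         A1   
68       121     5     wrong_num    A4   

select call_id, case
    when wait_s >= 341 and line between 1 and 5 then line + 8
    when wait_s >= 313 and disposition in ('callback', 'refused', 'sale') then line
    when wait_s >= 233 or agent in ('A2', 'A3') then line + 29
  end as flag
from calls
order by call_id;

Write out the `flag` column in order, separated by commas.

12, NULL, NULL, 37, NULL, NULL, 35, 9, NULL

call_id=60: wait_s >= 341 and line between 1 and 5 → 12
call_id=61: (no match → NULL) → NULL
call_id=62: (no match → NULL) → NULL
call_id=63: wait_s >= 233 or agent in ('A2', 'A3') → 37
call_id=64: (no match → NULL) → NULL
call_id=65: (no match → NULL) → NULL
call_id=66: wait_s >= 233 or agent in ('A2', 'A3') → 35
call_id=67: wait_s >= 341 and line between 1 and 5 → 9
call_id=68: (no match → NULL) → NULL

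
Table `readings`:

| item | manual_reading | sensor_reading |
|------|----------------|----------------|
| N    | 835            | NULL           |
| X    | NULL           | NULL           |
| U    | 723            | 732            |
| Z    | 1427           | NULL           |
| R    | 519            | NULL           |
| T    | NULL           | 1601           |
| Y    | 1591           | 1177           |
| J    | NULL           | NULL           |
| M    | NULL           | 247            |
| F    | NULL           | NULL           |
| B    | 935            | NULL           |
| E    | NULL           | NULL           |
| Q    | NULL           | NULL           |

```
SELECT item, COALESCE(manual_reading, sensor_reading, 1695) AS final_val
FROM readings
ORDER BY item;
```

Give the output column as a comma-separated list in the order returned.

item=B: manual_reading=935 → 935
item=E: manual_reading=NULL, sensor_reading=NULL, → literal 1695 → 1695
item=F: manual_reading=NULL, sensor_reading=NULL, → literal 1695 → 1695
item=J: manual_reading=NULL, sensor_reading=NULL, → literal 1695 → 1695
item=M: manual_reading=NULL, sensor_reading=247 → 247
item=N: manual_reading=835 → 835
item=Q: manual_reading=NULL, sensor_reading=NULL, → literal 1695 → 1695
item=R: manual_reading=519 → 519
item=T: manual_reading=NULL, sensor_reading=1601 → 1601
item=U: manual_reading=723 → 723
item=X: manual_reading=NULL, sensor_reading=NULL, → literal 1695 → 1695
item=Y: manual_reading=1591 → 1591
item=Z: manual_reading=1427 → 1427

935, 1695, 1695, 1695, 247, 835, 1695, 519, 1601, 723, 1695, 1591, 1427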